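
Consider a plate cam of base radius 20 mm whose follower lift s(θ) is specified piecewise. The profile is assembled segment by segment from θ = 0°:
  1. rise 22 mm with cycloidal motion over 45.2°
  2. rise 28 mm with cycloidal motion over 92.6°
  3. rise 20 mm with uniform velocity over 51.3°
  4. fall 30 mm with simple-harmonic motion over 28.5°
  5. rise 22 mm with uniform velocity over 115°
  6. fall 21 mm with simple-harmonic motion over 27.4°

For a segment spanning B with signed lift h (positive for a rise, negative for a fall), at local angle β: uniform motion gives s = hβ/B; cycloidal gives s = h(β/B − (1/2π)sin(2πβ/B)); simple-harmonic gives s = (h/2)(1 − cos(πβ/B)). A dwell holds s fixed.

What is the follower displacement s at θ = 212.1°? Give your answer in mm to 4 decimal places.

seg 1 [0°–45.2°] cycloidal, h=22: full span → s += 22 → s = 22.0000
seg 2 [45.2°–137.8°] cycloidal, h=28: full span → s += 28 → s = 50.0000
seg 3 [137.8°–189.1°] uniform, h=20: full span → s += 20 → s = 70.0000
seg 4 [189.1°–217.6°] simple-harmonic, h=-30: θ=212.1° here. β=23, B=28.5. -30/2·(1 − cos(π·0.8070)) = -27.3267 → s = 42.6733

42.6733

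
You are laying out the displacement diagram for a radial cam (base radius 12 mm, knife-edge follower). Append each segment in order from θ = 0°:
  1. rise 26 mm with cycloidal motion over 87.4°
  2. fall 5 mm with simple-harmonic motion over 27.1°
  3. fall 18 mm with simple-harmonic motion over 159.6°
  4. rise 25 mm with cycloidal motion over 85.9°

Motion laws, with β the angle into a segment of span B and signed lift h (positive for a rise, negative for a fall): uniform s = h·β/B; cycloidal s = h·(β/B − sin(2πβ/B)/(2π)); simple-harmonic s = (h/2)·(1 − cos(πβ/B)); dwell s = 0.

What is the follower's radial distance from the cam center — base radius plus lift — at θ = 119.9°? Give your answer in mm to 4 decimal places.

seg 1 [0°–87.4°] cycloidal, h=26: full span → s += 26 → s = 26.0000
seg 2 [87.4°–114.5°] simple-harmonic, h=-5: full span → s += -5 → s = 21.0000
seg 3 [114.5°–274.1°] simple-harmonic, h=-18: θ=119.9° here. β=5.4, B=159.6. -18/2·(1 − cos(π·0.0338)) = -0.0508 → s = 20.9492
radial distance = base radius + s = 12 + 20.9492 = 32.9492

32.9492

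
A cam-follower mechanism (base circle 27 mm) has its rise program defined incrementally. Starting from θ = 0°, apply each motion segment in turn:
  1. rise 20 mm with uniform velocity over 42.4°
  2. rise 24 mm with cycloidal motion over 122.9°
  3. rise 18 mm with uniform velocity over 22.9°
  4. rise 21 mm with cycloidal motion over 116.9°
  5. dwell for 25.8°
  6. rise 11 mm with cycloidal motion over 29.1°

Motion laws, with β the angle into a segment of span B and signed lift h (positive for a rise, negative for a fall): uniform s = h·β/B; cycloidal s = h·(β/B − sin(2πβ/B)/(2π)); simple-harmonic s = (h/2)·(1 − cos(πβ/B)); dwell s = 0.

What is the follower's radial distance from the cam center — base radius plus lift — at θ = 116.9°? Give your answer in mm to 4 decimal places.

seg 1 [0°–42.4°] uniform, h=20: full span → s += 20 → s = 20.0000
seg 2 [42.4°–165.3°] cycloidal, h=24: θ=116.9° here. β=74.5, B=122.9. 24·(0.6062 − sin(2π·0.6062)/(2π)) = 16.9119 → s = 36.9119
radial distance = base radius + s = 27 + 36.9119 = 63.9119

63.9119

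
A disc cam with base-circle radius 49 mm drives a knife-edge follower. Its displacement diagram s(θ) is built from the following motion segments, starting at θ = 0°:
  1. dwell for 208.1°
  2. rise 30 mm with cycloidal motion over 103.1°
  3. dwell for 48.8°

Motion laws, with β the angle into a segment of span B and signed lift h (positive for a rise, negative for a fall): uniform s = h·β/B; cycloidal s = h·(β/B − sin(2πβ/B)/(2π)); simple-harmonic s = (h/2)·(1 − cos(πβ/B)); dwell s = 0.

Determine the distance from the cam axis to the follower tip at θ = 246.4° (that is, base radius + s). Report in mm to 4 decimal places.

seg 1 [0°–208.1°] dwell: s stays 0.0000
seg 2 [208.1°–311.2°] cycloidal, h=30: θ=246.4° here. β=38.3, B=103.1. 30·(0.3715 − sin(2π·0.3715)/(2π)) = 7.6946 → s = 7.6946
radial distance = base radius + s = 49 + 7.6946 = 56.6946

56.6946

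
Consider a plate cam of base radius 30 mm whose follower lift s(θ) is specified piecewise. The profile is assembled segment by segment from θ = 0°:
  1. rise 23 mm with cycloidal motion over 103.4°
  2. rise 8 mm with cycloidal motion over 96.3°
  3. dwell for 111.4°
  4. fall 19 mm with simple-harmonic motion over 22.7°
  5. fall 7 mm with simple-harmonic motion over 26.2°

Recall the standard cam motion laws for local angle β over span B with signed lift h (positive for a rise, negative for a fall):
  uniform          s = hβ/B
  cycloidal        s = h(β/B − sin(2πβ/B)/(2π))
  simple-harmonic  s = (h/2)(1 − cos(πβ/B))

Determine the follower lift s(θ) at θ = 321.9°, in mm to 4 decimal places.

seg 1 [0°–103.4°] cycloidal, h=23: full span → s += 23 → s = 23.0000
seg 2 [103.4°–199.7°] cycloidal, h=8: full span → s += 8 → s = 31.0000
seg 3 [199.7°–311.1°] dwell: s stays 31.0000
seg 4 [311.1°–333.8°] simple-harmonic, h=-19: θ=321.9° here. β=10.8, B=22.7. -19/2·(1 − cos(π·0.4758)) = -8.7776 → s = 22.2224

22.2224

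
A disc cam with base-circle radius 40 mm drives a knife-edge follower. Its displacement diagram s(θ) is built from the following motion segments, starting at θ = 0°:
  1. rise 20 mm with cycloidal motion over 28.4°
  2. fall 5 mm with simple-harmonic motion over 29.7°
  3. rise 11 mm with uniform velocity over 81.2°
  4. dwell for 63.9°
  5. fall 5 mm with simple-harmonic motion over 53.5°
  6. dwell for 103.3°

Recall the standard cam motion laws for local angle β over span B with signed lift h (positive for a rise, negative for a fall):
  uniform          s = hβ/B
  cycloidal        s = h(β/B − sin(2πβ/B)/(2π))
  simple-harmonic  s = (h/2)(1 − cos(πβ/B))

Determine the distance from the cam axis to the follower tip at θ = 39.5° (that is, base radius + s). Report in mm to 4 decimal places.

seg 1 [0°–28.4°] cycloidal, h=20: full span → s += 20 → s = 20.0000
seg 2 [28.4°–58.1°] simple-harmonic, h=-5: θ=39.5° here. β=11.1, B=29.7. -5/2·(1 − cos(π·0.3737)) = -1.5341 → s = 18.4659
radial distance = base radius + s = 40 + 18.4659 = 58.4659

58.4659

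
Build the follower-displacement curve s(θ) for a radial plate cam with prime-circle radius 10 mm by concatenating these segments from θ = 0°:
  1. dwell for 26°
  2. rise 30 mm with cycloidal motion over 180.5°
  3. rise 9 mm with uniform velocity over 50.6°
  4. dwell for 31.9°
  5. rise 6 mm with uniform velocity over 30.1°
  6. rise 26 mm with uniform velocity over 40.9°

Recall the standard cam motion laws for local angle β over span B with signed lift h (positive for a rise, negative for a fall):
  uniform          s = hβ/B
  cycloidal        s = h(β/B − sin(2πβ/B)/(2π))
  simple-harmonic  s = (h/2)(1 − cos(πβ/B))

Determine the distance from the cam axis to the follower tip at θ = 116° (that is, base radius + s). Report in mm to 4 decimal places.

seg 1 [0°–26°] dwell: s stays 0.0000
seg 2 [26°–206.5°] cycloidal, h=30: θ=116° here. β=90, B=180.5. 30·(0.4986 − sin(2π·0.4986)/(2π)) = 14.9169 → s = 14.9169
radial distance = base radius + s = 10 + 14.9169 = 24.9169

24.9169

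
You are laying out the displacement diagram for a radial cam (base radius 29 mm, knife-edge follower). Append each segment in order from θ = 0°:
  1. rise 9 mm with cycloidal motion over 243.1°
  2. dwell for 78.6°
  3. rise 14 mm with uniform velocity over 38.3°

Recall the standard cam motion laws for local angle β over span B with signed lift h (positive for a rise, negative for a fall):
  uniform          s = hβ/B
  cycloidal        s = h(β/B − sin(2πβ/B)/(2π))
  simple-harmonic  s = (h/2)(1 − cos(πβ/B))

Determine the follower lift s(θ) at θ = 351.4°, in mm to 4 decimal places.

seg 1 [0°–243.1°] cycloidal, h=9: full span → s += 9 → s = 9.0000
seg 2 [243.1°–321.7°] dwell: s stays 9.0000
seg 3 [321.7°–360°] uniform, h=14: θ=351.4° here. β=29.7, B=38.3. 14·29.7/38.3 = 10.8564 → s = 19.8564

19.8564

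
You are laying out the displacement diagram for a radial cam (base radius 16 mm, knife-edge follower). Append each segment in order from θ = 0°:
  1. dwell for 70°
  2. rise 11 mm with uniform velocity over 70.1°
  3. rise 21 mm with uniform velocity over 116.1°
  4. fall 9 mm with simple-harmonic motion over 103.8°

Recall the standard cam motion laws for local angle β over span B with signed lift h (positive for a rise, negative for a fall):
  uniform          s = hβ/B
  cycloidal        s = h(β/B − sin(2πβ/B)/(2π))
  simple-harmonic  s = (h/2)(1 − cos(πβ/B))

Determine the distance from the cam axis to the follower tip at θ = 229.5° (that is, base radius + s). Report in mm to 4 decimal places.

seg 1 [0°–70°] dwell: s stays 0.0000
seg 2 [70°–140.1°] uniform, h=11: full span → s += 11 → s = 11.0000
seg 3 [140.1°–256.2°] uniform, h=21: θ=229.5° here. β=89.4, B=116.1. 21·89.4/116.1 = 16.1705 → s = 27.1705
radial distance = base radius + s = 16 + 27.1705 = 43.1705

43.1705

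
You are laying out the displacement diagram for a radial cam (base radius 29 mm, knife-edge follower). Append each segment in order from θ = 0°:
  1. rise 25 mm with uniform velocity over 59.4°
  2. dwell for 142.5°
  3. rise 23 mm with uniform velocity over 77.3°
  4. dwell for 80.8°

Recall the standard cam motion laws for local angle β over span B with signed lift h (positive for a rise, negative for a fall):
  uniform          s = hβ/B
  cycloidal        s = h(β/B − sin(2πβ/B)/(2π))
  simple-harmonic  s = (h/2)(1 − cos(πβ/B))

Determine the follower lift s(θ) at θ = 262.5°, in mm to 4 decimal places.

seg 1 [0°–59.4°] uniform, h=25: full span → s += 25 → s = 25.0000
seg 2 [59.4°–201.9°] dwell: s stays 25.0000
seg 3 [201.9°–279.2°] uniform, h=23: θ=262.5° here. β=60.6, B=77.3. 23·60.6/77.3 = 18.0310 → s = 43.0310

43.0310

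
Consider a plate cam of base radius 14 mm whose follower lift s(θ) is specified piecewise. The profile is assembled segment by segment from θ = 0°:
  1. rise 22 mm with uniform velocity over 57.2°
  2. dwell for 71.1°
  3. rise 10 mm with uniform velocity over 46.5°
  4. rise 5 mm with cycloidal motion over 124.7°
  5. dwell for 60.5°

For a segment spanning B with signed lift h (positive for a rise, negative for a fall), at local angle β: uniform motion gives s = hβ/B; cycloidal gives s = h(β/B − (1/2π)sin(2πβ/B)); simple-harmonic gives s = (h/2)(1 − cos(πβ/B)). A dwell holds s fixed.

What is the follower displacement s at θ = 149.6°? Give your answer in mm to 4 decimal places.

seg 1 [0°–57.2°] uniform, h=22: full span → s += 22 → s = 22.0000
seg 2 [57.2°–128.3°] dwell: s stays 22.0000
seg 3 [128.3°–174.8°] uniform, h=10: θ=149.6° here. β=21.3, B=46.5. 10·21.3/46.5 = 4.5806 → s = 26.5806

26.5806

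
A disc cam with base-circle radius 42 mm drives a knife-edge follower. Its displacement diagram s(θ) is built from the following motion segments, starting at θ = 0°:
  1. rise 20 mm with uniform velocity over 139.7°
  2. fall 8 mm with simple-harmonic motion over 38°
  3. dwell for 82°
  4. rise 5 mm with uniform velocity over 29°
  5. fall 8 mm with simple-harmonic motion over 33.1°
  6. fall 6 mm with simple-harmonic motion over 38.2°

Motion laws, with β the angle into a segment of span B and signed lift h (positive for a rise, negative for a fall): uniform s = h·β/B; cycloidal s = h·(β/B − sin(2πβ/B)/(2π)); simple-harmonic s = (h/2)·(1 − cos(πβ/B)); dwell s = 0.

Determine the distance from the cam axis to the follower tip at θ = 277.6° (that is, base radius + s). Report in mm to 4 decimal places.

seg 1 [0°–139.7°] uniform, h=20: full span → s += 20 → s = 20.0000
seg 2 [139.7°–177.7°] simple-harmonic, h=-8: full span → s += -8 → s = 12.0000
seg 3 [177.7°–259.7°] dwell: s stays 12.0000
seg 4 [259.7°–288.7°] uniform, h=5: θ=277.6° here. β=17.9, B=29. 5·17.9/29 = 3.0862 → s = 15.0862
radial distance = base radius + s = 42 + 15.0862 = 57.0862

57.0862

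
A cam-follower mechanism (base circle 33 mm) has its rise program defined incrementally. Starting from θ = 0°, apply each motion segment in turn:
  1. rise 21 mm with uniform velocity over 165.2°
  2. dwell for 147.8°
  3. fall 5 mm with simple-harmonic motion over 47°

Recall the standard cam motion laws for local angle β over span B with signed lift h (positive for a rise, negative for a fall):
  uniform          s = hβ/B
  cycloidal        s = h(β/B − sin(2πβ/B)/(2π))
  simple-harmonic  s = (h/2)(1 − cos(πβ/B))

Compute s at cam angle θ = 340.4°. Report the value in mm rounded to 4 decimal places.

seg 1 [0°–165.2°] uniform, h=21: full span → s += 21 → s = 21.0000
seg 2 [165.2°–313°] dwell: s stays 21.0000
seg 3 [313°–360°] simple-harmonic, h=-5: θ=340.4° here. β=27.4, B=47. -5/2·(1 − cos(π·0.5830)) = -3.1444 → s = 17.8556

17.8556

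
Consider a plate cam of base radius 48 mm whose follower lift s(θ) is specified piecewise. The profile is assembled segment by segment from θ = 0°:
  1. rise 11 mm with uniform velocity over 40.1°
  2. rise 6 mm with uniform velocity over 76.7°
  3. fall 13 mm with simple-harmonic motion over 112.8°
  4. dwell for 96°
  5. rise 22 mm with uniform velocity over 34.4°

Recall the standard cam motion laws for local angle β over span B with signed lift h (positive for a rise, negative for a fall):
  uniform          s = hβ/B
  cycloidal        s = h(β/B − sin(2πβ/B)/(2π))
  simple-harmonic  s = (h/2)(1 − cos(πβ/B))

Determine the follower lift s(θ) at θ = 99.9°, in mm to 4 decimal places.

seg 1 [0°–40.1°] uniform, h=11: full span → s += 11 → s = 11.0000
seg 2 [40.1°–116.8°] uniform, h=6: θ=99.9° here. β=59.8, B=76.7. 6·59.8/76.7 = 4.6780 → s = 15.6780

15.6780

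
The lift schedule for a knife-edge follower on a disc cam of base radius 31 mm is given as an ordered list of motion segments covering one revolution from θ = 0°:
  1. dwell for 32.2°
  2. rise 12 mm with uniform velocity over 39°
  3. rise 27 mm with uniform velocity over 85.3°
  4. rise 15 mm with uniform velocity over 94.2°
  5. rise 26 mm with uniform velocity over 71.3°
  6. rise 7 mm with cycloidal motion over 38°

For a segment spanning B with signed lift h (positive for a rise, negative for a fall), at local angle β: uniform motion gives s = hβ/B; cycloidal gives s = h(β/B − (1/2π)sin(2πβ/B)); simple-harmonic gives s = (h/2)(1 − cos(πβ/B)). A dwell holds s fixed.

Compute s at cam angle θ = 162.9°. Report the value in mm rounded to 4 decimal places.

seg 1 [0°–32.2°] dwell: s stays 0.0000
seg 2 [32.2°–71.2°] uniform, h=12: full span → s += 12 → s = 12.0000
seg 3 [71.2°–156.5°] uniform, h=27: full span → s += 27 → s = 39.0000
seg 4 [156.5°–250.7°] uniform, h=15: θ=162.9° here. β=6.4, B=94.2. 15·6.4/94.2 = 1.0191 → s = 40.0191

40.0191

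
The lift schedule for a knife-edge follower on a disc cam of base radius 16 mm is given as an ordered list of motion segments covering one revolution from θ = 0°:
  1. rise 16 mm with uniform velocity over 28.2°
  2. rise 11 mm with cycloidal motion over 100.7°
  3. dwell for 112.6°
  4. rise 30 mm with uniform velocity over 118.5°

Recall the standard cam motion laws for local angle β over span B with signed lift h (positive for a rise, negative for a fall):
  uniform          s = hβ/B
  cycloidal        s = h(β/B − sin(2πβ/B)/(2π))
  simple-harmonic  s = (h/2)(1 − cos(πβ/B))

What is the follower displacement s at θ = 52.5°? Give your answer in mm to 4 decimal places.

seg 1 [0°–28.2°] uniform, h=16: full span → s += 16 → s = 16.0000
seg 2 [28.2°–128.9°] cycloidal, h=11: θ=52.5° here. β=24.3, B=100.7. 11·(0.2413 − sin(2π·0.2413)/(2π)) = 0.9063 → s = 16.9063

16.9063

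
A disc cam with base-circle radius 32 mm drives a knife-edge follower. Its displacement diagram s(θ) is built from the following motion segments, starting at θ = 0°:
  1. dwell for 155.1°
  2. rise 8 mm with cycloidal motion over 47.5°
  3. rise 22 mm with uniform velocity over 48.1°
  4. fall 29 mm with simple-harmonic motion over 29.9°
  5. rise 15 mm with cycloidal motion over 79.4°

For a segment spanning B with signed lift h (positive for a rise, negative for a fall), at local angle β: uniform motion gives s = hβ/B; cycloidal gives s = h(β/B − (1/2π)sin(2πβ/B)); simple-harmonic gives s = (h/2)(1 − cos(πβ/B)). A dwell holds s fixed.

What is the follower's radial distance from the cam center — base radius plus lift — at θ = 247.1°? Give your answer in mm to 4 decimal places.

seg 1 [0°–155.1°] dwell: s stays 0.0000
seg 2 [155.1°–202.6°] cycloidal, h=8: full span → s += 8 → s = 8.0000
seg 3 [202.6°–250.7°] uniform, h=22: θ=247.1° here. β=44.5, B=48.1. 22·44.5/48.1 = 20.3534 → s = 28.3534
radial distance = base radius + s = 32 + 28.3534 = 60.3534

60.3534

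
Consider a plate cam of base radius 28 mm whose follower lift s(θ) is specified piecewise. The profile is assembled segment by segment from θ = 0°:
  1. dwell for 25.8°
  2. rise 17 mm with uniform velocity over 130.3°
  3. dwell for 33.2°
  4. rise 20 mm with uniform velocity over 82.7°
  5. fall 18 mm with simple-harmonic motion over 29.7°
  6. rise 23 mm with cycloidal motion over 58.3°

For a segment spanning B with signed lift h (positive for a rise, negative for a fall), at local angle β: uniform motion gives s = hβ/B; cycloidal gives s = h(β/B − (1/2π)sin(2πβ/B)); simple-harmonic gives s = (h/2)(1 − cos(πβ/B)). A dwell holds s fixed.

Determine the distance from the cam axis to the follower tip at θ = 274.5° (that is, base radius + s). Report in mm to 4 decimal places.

seg 1 [0°–25.8°] dwell: s stays 0.0000
seg 2 [25.8°–156.1°] uniform, h=17: full span → s += 17 → s = 17.0000
seg 3 [156.1°–189.3°] dwell: s stays 17.0000
seg 4 [189.3°–272°] uniform, h=20: full span → s += 20 → s = 37.0000
seg 5 [272°–301.7°] simple-harmonic, h=-18: θ=274.5° here. β=2.5, B=29.7. -18/2·(1 − cos(π·0.0842)) = -0.3129 → s = 36.6871
radial distance = base radius + s = 28 + 36.6871 = 64.6871

64.6871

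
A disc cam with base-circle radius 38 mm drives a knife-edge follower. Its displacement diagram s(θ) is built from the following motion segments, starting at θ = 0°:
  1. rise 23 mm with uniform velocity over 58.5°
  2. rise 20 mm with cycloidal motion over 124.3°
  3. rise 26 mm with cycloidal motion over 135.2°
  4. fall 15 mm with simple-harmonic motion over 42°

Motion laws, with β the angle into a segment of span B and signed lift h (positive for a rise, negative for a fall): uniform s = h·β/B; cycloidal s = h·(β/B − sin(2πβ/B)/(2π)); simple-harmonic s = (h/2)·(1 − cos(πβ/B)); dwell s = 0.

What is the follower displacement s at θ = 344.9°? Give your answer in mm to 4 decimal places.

seg 1 [0°–58.5°] uniform, h=23: full span → s += 23 → s = 23.0000
seg 2 [58.5°–182.8°] cycloidal, h=20: full span → s += 20 → s = 43.0000
seg 3 [182.8°–318°] cycloidal, h=26: full span → s += 26 → s = 69.0000
seg 4 [318°–360°] simple-harmonic, h=-15: θ=344.9° here. β=26.9, B=42. -15/2·(1 − cos(π·0.6405)) = -10.7035 → s = 58.2965

58.2965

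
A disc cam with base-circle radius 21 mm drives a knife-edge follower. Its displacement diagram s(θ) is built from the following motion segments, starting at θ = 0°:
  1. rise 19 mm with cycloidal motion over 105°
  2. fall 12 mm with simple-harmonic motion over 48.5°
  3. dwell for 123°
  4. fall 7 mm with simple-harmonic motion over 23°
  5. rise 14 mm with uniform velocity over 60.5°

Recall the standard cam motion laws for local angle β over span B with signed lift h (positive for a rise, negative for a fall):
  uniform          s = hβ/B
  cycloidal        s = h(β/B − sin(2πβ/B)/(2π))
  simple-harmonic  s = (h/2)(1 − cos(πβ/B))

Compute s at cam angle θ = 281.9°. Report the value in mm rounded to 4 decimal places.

seg 1 [0°–105°] cycloidal, h=19: full span → s += 19 → s = 19.0000
seg 2 [105°–153.5°] simple-harmonic, h=-12: full span → s += -12 → s = 7.0000
seg 3 [153.5°–276.5°] dwell: s stays 7.0000
seg 4 [276.5°–299.5°] simple-harmonic, h=-7: θ=281.9° here. β=5.4, B=23. -7/2·(1 − cos(π·0.2348)) = -0.9097 → s = 6.0903

6.0903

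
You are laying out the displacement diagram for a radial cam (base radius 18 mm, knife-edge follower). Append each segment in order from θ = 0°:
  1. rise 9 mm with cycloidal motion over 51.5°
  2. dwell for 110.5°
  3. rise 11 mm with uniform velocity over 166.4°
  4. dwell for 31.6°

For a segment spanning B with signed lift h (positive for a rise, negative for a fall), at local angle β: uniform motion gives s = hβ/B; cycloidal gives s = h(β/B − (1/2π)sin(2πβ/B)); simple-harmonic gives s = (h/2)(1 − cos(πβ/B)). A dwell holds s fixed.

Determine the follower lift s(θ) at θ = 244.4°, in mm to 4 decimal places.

seg 1 [0°–51.5°] cycloidal, h=9: full span → s += 9 → s = 9.0000
seg 2 [51.5°–162°] dwell: s stays 9.0000
seg 3 [162°–328.4°] uniform, h=11: θ=244.4° here. β=82.4, B=166.4. 11·82.4/166.4 = 5.4471 → s = 14.4471

14.4471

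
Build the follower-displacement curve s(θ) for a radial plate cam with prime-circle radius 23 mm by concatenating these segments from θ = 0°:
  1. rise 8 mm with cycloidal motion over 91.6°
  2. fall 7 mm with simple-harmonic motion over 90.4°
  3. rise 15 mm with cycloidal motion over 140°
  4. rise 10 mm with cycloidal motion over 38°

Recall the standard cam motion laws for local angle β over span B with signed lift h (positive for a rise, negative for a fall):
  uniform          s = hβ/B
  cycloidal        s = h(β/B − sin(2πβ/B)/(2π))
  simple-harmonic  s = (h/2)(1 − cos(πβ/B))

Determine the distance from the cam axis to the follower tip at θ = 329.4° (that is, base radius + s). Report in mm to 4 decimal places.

seg 1 [0°–91.6°] cycloidal, h=8: full span → s += 8 → s = 8.0000
seg 2 [91.6°–182°] simple-harmonic, h=-7: full span → s += -7 → s = 1.0000
seg 3 [182°–322°] cycloidal, h=15: full span → s += 15 → s = 16.0000
seg 4 [322°–360°] cycloidal, h=10: θ=329.4° here. β=7.4, B=38. 10·(0.1947 − sin(2π·0.1947)/(2π)) = 0.4508 → s = 16.4508
radial distance = base radius + s = 23 + 16.4508 = 39.4508

39.4508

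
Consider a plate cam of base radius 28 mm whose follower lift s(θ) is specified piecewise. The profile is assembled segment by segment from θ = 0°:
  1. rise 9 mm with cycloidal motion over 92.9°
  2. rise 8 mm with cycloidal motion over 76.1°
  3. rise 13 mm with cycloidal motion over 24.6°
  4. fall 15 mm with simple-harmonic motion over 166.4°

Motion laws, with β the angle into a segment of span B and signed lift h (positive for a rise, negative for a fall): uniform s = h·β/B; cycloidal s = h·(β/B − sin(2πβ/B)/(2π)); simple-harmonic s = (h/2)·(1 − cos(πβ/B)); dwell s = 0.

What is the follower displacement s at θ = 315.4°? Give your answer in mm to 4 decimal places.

seg 1 [0°–92.9°] cycloidal, h=9: full span → s += 9 → s = 9.0000
seg 2 [92.9°–169°] cycloidal, h=8: full span → s += 8 → s = 17.0000
seg 3 [169°–193.6°] cycloidal, h=13: full span → s += 13 → s = 30.0000
seg 4 [193.6°–360°] simple-harmonic, h=-15: θ=315.4° here. β=121.8, B=166.4. -15/2·(1 − cos(π·0.7320)) = -12.4946 → s = 17.5054

17.5054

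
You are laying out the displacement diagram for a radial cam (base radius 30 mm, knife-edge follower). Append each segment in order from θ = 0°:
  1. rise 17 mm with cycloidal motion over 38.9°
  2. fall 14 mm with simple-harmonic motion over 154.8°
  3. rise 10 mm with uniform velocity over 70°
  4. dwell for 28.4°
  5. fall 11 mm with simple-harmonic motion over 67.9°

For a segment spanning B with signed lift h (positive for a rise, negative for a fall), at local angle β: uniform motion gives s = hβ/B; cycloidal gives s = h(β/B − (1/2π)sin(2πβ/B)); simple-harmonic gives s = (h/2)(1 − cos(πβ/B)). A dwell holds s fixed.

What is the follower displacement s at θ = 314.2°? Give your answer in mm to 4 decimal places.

seg 1 [0°–38.9°] cycloidal, h=17: full span → s += 17 → s = 17.0000
seg 2 [38.9°–193.7°] simple-harmonic, h=-14: full span → s += -14 → s = 3.0000
seg 3 [193.7°–263.7°] uniform, h=10: full span → s += 10 → s = 13.0000
seg 4 [263.7°–292.1°] dwell: s stays 13.0000
seg 5 [292.1°–360°] simple-harmonic, h=-11: θ=314.2° here. β=22.1, B=67.9. -11/2·(1 − cos(π·0.3255)) = -2.6333 → s = 10.3667

10.3667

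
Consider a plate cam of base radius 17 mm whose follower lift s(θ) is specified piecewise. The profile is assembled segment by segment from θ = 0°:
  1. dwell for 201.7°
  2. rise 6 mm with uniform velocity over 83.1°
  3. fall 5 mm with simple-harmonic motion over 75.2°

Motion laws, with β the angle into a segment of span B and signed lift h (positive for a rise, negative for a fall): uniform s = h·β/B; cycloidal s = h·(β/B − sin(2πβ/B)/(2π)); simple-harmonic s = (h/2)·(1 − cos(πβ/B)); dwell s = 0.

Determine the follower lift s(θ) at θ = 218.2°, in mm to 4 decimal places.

seg 1 [0°–201.7°] dwell: s stays 0.0000
seg 2 [201.7°–284.8°] uniform, h=6: θ=218.2° here. β=16.5, B=83.1. 6·16.5/83.1 = 1.1913 → s = 1.1913

1.1913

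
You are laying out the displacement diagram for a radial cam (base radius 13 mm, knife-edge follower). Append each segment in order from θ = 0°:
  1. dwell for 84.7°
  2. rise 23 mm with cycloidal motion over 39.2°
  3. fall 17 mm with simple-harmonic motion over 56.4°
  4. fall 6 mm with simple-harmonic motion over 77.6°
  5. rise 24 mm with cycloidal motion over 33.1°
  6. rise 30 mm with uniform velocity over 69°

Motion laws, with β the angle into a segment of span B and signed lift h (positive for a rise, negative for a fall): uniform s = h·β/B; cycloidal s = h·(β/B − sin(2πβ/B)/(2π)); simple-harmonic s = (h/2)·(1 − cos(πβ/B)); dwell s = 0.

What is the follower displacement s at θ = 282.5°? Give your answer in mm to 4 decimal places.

seg 1 [0°–84.7°] dwell: s stays 0.0000
seg 2 [84.7°–123.9°] cycloidal, h=23: full span → s += 23 → s = 23.0000
seg 3 [123.9°–180.3°] simple-harmonic, h=-17: full span → s += -17 → s = 6.0000
seg 4 [180.3°–257.9°] simple-harmonic, h=-6: full span → s += -6 → s = 0.0000
seg 5 [257.9°–291°] cycloidal, h=24: θ=282.5° here. β=24.6, B=33.1. 24·(0.7432 − sin(2π·0.7432)/(2π)) = 21.6531 → s = 21.6531

21.6531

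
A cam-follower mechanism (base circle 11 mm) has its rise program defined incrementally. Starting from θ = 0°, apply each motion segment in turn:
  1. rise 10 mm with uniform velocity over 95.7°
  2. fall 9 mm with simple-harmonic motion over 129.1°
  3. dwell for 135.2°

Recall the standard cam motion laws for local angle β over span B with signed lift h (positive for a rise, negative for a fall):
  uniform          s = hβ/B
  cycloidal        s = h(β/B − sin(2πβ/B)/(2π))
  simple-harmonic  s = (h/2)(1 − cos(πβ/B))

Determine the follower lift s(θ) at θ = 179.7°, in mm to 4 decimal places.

seg 1 [0°–95.7°] uniform, h=10: full span → s += 10 → s = 10.0000
seg 2 [95.7°–224.8°] simple-harmonic, h=-9: θ=179.7° here. β=84, B=129.1. -9/2·(1 − cos(π·0.6507)) = -6.5512 → s = 3.4488

3.4488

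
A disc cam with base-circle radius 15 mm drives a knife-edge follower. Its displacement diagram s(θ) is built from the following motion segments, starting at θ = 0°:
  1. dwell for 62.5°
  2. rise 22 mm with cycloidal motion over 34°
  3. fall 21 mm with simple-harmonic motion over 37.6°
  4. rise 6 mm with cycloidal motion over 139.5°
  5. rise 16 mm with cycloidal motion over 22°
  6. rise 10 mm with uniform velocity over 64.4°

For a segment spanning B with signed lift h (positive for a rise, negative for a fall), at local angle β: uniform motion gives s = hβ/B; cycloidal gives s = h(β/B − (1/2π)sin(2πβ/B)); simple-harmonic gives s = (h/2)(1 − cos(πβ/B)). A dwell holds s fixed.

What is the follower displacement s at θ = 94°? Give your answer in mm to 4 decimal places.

seg 1 [0°–62.5°] dwell: s stays 0.0000
seg 2 [62.5°–96.5°] cycloidal, h=22: θ=94° here. β=31.5, B=34. 22·(0.9265 − sin(2π·0.9265)/(2π)) = 21.9431 → s = 21.9431

21.9431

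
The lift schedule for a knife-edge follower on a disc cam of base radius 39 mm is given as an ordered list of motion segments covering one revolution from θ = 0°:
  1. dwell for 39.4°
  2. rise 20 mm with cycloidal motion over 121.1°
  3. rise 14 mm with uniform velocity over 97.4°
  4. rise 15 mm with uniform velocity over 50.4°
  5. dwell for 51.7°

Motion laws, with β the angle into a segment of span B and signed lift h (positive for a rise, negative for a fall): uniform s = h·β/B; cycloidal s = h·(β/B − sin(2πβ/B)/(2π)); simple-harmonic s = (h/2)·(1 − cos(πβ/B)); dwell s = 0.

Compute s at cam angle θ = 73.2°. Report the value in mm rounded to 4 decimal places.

seg 1 [0°–39.4°] dwell: s stays 0.0000
seg 2 [39.4°–160.5°] cycloidal, h=20: θ=73.2° here. β=33.8, B=121.1. 20·(0.2791 − sin(2π·0.2791)/(2π)) = 2.4522 → s = 2.4522

2.4522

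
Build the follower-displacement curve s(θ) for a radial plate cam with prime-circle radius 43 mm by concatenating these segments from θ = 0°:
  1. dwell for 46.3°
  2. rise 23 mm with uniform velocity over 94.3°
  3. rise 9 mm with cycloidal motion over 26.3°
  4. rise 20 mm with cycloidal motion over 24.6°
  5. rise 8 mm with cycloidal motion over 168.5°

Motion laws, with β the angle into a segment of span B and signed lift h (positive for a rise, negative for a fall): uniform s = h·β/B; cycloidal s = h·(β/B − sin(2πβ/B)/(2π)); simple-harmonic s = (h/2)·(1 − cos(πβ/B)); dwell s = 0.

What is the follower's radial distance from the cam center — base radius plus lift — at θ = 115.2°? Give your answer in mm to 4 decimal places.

seg 1 [0°–46.3°] dwell: s stays 0.0000
seg 2 [46.3°–140.6°] uniform, h=23: θ=115.2° here. β=68.9, B=94.3. 23·68.9/94.3 = 16.8049 → s = 16.8049
radial distance = base radius + s = 43 + 16.8049 = 59.8049

59.8049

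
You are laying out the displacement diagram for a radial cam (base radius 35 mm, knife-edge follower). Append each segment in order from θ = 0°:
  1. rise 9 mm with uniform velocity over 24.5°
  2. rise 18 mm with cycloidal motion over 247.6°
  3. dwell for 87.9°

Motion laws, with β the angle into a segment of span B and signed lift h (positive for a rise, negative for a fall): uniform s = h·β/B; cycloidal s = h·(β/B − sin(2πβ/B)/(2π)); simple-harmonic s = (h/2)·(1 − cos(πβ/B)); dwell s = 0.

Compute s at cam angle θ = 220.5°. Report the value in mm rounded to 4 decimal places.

seg 1 [0°–24.5°] uniform, h=9: full span → s += 9 → s = 9.0000
seg 2 [24.5°–272.1°] cycloidal, h=18: θ=220.5° here. β=196, B=247.6. 18·(0.7916 − sin(2π·0.7916)/(2π)) = 17.0163 → s = 26.0163

26.0163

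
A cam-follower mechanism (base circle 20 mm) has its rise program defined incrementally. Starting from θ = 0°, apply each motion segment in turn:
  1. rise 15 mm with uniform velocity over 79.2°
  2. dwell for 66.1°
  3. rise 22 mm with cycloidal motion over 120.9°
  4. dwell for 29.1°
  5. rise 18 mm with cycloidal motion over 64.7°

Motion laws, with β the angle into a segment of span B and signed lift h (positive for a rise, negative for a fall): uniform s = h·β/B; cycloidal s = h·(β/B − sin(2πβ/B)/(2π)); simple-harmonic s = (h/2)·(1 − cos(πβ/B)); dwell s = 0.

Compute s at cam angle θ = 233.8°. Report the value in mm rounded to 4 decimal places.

seg 1 [0°–79.2°] uniform, h=15: full span → s += 15 → s = 15.0000
seg 2 [79.2°–145.3°] dwell: s stays 15.0000
seg 3 [145.3°–266.2°] cycloidal, h=22: θ=233.8° here. β=88.5, B=120.9. 22·(0.7320 − sin(2π·0.7320)/(2π)) = 19.5833 → s = 34.5833

34.5833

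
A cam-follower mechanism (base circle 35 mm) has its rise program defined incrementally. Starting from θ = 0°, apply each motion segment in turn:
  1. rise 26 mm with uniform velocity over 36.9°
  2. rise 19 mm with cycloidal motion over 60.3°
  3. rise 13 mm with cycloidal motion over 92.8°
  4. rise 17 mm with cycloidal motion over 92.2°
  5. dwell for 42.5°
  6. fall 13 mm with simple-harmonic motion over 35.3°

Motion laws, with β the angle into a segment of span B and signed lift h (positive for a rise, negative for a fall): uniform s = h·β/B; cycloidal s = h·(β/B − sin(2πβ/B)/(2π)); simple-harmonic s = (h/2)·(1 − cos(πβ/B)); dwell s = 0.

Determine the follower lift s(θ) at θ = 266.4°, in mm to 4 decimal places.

seg 1 [0°–36.9°] uniform, h=26: full span → s += 26 → s = 26.0000
seg 2 [36.9°–97.2°] cycloidal, h=19: full span → s += 19 → s = 45.0000
seg 3 [97.2°–190°] cycloidal, h=13: full span → s += 13 → s = 58.0000
seg 4 [190°–282.2°] cycloidal, h=17: θ=266.4° here. β=76.4, B=92.2. 17·(0.8286 − sin(2π·0.8286)/(2π)) = 16.4688 → s = 74.4688

74.4688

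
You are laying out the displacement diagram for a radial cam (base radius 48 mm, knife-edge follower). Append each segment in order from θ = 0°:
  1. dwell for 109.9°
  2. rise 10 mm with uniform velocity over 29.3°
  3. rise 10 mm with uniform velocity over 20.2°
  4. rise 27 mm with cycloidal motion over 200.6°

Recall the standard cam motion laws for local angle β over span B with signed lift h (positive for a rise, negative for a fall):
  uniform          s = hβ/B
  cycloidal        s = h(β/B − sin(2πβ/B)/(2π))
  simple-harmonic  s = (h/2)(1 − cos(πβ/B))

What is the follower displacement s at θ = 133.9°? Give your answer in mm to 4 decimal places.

seg 1 [0°–109.9°] dwell: s stays 0.0000
seg 2 [109.9°–139.2°] uniform, h=10: θ=133.9° here. β=24, B=29.3. 10·24/29.3 = 8.1911 → s = 8.1911

8.1911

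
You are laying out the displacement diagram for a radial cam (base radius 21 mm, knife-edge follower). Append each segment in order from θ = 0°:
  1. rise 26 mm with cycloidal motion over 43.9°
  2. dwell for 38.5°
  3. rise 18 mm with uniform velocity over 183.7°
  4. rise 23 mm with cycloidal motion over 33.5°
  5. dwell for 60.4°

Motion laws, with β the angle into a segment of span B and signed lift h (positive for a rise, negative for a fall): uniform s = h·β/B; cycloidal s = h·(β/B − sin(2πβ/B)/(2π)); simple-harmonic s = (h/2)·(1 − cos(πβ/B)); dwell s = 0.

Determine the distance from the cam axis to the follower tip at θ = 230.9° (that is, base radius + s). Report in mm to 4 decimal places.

seg 1 [0°–43.9°] cycloidal, h=26: full span → s += 26 → s = 26.0000
seg 2 [43.9°–82.4°] dwell: s stays 26.0000
seg 3 [82.4°–266.1°] uniform, h=18: θ=230.9° here. β=148.5, B=183.7. 18·148.5/183.7 = 14.5509 → s = 40.5509
radial distance = base radius + s = 21 + 40.5509 = 61.5509

61.5509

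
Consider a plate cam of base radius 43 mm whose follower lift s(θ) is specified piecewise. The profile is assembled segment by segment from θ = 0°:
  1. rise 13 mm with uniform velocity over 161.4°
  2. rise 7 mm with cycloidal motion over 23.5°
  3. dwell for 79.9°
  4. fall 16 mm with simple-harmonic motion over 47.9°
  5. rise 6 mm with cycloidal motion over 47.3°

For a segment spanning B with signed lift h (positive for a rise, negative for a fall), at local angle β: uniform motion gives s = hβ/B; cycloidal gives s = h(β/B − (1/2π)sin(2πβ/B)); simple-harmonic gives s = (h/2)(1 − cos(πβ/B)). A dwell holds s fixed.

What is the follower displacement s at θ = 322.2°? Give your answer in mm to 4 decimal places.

seg 1 [0°–161.4°] uniform, h=13: full span → s += 13 → s = 13.0000
seg 2 [161.4°–184.9°] cycloidal, h=7: full span → s += 7 → s = 20.0000
seg 3 [184.9°–264.8°] dwell: s stays 20.0000
seg 4 [264.8°–312.7°] simple-harmonic, h=-16: full span → s += -16 → s = 4.0000
seg 5 [312.7°–360°] cycloidal, h=6: θ=322.2° here. β=9.5, B=47.3. 6·(0.2008 − sin(2π·0.2008)/(2π)) = 0.2953 → s = 4.2953

4.2953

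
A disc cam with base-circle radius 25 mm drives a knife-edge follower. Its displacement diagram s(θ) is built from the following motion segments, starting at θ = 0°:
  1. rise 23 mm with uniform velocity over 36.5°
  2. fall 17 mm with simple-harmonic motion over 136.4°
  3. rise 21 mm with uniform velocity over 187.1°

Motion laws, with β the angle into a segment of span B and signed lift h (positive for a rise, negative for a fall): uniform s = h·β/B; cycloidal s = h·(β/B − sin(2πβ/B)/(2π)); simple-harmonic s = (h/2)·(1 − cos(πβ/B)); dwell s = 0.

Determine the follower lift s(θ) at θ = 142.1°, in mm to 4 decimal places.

seg 1 [0°–36.5°] uniform, h=23: full span → s += 23 → s = 23.0000
seg 2 [36.5°–172.9°] simple-harmonic, h=-17: θ=142.1° here. β=105.6, B=136.4. -17/2·(1 − cos(π·0.7742)) = -14.9494 → s = 8.0506

8.0506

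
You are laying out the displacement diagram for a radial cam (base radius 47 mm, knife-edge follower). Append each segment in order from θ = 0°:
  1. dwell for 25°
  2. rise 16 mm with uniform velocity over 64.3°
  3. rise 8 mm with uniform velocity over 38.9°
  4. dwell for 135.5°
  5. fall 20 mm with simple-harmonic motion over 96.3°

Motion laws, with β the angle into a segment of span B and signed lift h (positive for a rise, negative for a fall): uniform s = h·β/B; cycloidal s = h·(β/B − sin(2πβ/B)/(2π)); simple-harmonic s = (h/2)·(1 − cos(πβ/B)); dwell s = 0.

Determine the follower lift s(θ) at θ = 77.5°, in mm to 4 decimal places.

seg 1 [0°–25°] dwell: s stays 0.0000
seg 2 [25°–89.3°] uniform, h=16: θ=77.5° here. β=52.5, B=64.3. 16·52.5/64.3 = 13.0638 → s = 13.0638

13.0638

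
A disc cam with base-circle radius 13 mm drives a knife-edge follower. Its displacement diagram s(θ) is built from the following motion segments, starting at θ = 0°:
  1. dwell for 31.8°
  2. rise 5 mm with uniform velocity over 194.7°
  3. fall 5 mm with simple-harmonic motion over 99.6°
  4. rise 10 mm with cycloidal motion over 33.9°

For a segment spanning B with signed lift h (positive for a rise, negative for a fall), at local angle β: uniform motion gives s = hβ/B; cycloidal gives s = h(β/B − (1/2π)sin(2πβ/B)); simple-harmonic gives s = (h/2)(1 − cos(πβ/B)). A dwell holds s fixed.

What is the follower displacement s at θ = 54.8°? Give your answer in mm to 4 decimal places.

seg 1 [0°–31.8°] dwell: s stays 0.0000
seg 2 [31.8°–226.5°] uniform, h=5: θ=54.8° here. β=23, B=194.7. 5·23/194.7 = 0.5907 → s = 0.5907

0.5907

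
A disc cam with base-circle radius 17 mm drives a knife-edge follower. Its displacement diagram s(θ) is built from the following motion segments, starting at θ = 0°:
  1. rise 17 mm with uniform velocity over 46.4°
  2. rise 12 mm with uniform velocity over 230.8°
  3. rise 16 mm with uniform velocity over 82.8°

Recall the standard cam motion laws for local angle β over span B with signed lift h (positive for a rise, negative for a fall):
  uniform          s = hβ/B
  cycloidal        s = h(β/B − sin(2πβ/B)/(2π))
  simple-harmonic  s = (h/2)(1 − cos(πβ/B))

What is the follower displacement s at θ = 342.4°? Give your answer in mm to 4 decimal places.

seg 1 [0°–46.4°] uniform, h=17: full span → s += 17 → s = 17.0000
seg 2 [46.4°–277.2°] uniform, h=12: full span → s += 12 → s = 29.0000
seg 3 [277.2°–360°] uniform, h=16: θ=342.4° here. β=65.2, B=82.8. 16·65.2/82.8 = 12.5990 → s = 41.5990

41.5990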